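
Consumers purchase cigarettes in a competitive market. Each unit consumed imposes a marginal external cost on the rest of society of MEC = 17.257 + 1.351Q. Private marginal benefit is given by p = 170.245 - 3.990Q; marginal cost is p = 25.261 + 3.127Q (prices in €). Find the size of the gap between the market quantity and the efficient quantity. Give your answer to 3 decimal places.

Market equilibrium (private): 25.261 + 3.127Q = 170.245 - 3.990Q → Q_m = 20.3715.
Social marginal benefit = demand − MEC = 152.988 - 5.341Q.
Set SMB = MC: 152.988 - 5.341Q = 25.261 + 3.127Q → Q* = 15.0835.
Gap = |20.3715 − 15.0835| = 5.2880.

5.288 units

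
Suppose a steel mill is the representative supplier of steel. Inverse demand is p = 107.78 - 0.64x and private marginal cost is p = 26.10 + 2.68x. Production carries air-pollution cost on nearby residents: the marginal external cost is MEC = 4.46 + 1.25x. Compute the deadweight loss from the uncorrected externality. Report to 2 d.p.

DWL = 135.66

Market equilibrium (private): 26.10 + 2.68x = 107.78 - 0.64x → x_m = 24.6024.
Social marginal cost = private MC + MEC = 30.56 + 3.93x.
Set SMC = demand: 30.56 + 3.93x = 107.78 - 0.64x → x* = 16.8972.
Height of the DWL triangle at x_m is SMC(x_m) − demand(x_m) = MEC(x_m) = 35.2130.
DWL = ½ × 7.7052 × 35.2130 = 135.6616.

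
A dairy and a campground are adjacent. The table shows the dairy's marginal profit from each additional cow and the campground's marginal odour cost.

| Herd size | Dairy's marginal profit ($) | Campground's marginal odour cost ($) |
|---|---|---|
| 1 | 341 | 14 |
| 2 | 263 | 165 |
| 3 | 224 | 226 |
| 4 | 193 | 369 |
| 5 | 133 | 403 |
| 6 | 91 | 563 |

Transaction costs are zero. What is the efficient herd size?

Bargaining reaches the level where marginal profit last exceeds marginal odour cost.
That holds through level 2 (263 ≥ 165) but not at 3 (224 < 226).

2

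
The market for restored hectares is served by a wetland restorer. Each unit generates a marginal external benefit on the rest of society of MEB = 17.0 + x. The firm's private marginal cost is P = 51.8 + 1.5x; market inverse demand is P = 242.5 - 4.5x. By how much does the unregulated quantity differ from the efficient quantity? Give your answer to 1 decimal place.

Market equilibrium (private): 51.8 + 1.5x = 242.5 - 4.5x → x_m = 31.7833.
Social marginal cost = private MC − MEB = 34.8 + 0.5x.
Set SMC = demand: 34.8 + 0.5x = 242.5 - 4.5x → x* = 41.5400.
Gap = |31.7833 − 41.5400| = 9.7567.

9.8 units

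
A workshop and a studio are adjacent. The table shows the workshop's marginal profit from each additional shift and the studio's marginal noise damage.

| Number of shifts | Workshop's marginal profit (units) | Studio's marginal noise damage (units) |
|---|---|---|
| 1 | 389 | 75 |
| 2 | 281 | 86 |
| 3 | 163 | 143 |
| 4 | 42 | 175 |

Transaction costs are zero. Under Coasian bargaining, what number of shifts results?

3

Bargaining reaches the level where marginal profit last exceeds marginal noise damage.
That holds through level 3 (163 ≥ 143) but not at 4 (42 < 175).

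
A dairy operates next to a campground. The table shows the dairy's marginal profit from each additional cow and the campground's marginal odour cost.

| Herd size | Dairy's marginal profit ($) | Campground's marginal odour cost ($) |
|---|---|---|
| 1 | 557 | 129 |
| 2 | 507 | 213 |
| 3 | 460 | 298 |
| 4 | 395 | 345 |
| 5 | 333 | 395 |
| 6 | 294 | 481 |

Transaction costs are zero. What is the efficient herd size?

Bargaining reaches the level where marginal profit last exceeds marginal odour cost.
That holds through level 4 (395 ≥ 345) but not at 5 (333 < 395).

4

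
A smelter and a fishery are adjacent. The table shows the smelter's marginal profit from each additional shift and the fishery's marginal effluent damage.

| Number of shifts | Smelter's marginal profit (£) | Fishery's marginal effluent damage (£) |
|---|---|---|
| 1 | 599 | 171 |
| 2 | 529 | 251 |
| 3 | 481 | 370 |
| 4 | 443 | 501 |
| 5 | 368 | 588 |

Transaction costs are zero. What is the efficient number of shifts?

3

Bargaining reaches the level where marginal profit last exceeds marginal effluent damage.
That holds through level 3 (481 ≥ 370) but not at 4 (443 < 501).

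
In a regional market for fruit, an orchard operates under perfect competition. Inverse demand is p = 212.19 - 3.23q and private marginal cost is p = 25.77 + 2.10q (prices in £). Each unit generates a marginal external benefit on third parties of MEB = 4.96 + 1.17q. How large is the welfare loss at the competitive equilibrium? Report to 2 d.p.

Market equilibrium (private): 25.77 + 2.10q = 212.19 - 3.23q → q_m = 34.9756.
Social marginal cost = private MC − MEB = 20.81 + 0.93q.
Set SMC = demand: 20.81 + 0.93q = 212.19 - 3.23q → q* = 46.0048.
Height of the DWL triangle at q_m is demand(q_m) − SMC(q_m) = MEB(q_m) = 45.8815.
DWL = ½ × 11.0292 × 45.8815 = 253.0181.

DWL = £253.02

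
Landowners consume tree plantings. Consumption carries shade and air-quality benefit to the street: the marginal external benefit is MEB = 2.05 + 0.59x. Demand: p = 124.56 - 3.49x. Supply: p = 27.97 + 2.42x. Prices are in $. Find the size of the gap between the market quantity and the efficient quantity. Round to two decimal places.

Market equilibrium (private): 27.97 + 2.42x = 124.56 - 3.49x → x_m = 16.3435.
Social marginal benefit = demand + MEB = 126.61 - 2.90x.
Set SMB = MC: 126.61 - 2.90x = 27.97 + 2.42x → x* = 18.5414.
Gap = |16.3435 − 18.5414| = 2.1979.

2.20 units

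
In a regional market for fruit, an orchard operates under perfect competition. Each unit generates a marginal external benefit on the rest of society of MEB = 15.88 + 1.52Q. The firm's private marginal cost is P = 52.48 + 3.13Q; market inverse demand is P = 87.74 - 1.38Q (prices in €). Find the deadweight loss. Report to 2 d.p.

Market equilibrium (private): 52.48 + 3.13Q = 87.74 - 1.38Q → Q_m = 7.8182.
Social marginal cost = private MC − MEB = 36.60 + 1.61Q.
Set SMC = demand: 36.60 + 1.61Q = 87.74 - 1.38Q → Q* = 17.1037.
The loss is the area between SMC and demand from Q* to Q_m; with linear curves that's a triangle of height MEB(Q_m).
DWL = ½ × 9.2855 × 27.7636 = 128.8995.

DWL = €128.90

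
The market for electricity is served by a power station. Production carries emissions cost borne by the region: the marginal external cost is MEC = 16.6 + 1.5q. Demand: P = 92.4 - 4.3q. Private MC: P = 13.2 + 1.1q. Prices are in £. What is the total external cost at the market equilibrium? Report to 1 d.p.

£404.8

Market equilibrium (private): 13.2 + 1.1q = 92.4 - 4.3q → q_m = 14.6667.
Total external cost = ∫₀^{q_m} (16.6 + 1.5q) dq = 16.6×14.6667 + ½×1.5×14.6667² = 404.8013.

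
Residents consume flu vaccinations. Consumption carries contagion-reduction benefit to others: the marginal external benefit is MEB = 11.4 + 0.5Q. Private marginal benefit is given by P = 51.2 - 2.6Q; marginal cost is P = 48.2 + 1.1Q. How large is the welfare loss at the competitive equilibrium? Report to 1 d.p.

DWL = 21.8

Market equilibrium (private): 48.2 + 1.1Q = 51.2 - 2.6Q → Q_m = 0.8108.
Social marginal benefit = demand + MEB = 62.6 - 2.1Q.
Set SMB = MC: 62.6 - 2.1Q = 48.2 + 1.1Q → Q* = 4.5000.
Between Q* and Q_m the wedge SMB − MC runs linearly from 0 to MEB(Q_m), so the loss is a triangle.
DWL = ½ × 3.6892 × 11.8054 = 21.7762.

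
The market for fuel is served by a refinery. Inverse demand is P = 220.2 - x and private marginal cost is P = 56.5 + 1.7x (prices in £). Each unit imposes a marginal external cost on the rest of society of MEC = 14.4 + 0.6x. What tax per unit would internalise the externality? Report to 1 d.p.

Social marginal cost = private MC + MEC = 70.9 + 2.3x.
Set SMC = demand: 70.9 + 2.3x = 220.2 - x → x* = 45.2424.
The Pigouvian tax equals MEC at x*: 14.4 + 0.6×45.2424 = 41.5454.

tax = £41.5 per unit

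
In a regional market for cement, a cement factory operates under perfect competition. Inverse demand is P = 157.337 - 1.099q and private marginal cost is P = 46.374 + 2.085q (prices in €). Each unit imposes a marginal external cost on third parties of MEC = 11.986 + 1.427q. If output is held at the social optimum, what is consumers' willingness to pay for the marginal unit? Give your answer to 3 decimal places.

Social marginal cost = private MC + MEC = 58.360 + 3.512q.
Set SMC = demand: 58.360 + 3.512q = 157.337 - 1.099q → q* = 21.4654.
Consumer price on the demand curve at q*: 157.337 − 1.099×21.4654 = 133.7465.

P = €133.747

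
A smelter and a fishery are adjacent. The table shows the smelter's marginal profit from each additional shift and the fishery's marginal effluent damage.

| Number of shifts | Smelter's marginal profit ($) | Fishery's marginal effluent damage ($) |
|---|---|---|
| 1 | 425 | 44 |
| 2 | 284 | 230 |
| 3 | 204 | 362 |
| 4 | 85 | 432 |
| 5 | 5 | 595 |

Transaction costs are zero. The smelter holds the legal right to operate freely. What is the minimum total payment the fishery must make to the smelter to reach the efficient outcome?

Left alone the smelter would choose level 5 (marginal profit stays positive).
Efficient level: k* = 2 (marginal profit ≥ marginal effluent damage through 2).
The fishery must at least cover the smelter's forgone profit from cutting 5→2: 204 + 85 + 5 = 294.

$294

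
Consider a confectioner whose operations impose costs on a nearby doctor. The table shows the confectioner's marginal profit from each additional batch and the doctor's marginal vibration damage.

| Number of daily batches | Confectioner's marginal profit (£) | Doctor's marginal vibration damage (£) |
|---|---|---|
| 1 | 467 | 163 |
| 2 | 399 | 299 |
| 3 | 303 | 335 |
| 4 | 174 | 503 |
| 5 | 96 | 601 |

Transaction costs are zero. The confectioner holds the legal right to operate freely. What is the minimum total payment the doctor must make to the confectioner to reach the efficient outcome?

£573

Left alone the confectioner would choose level 5 (marginal profit stays positive).
Efficient level: k* = 2 (marginal profit ≥ marginal vibration damage through 2).
The doctor must at least cover the confectioner's forgone profit from cutting 5→2: 303 + 174 + 96 = 573.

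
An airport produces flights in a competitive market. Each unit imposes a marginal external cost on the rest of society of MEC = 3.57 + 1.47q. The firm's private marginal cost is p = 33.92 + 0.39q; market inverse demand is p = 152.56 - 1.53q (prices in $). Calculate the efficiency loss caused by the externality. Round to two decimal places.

Market equilibrium (private): 33.92 + 0.39q = 152.56 - 1.53q → q_m = 61.7917.
Social marginal cost = private MC + MEC = 37.49 + 1.86q.
Set SMC = demand: 37.49 + 1.86q = 152.56 - 1.53q → q* = 33.9440.
Between q* and q_m the wedge SMC − demand runs linearly from 0 to MEC(q_m), so the loss is a triangle.
DWL = ½ × 27.8477 × 94.4038 = 1314.4644.

DWL = $1314.46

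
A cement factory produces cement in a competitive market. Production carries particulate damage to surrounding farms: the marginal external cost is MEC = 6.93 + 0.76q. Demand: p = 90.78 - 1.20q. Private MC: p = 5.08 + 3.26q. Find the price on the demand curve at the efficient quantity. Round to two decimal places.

Social marginal cost = private MC + MEC = 12.01 + 4.02q.
Set SMC = demand: 12.01 + 4.02q = 90.78 - 1.20q → q* = 15.0900.
Consumer price on the demand curve at q*: 90.78 − 1.20×15.0900 = 72.6720.

P = 72.67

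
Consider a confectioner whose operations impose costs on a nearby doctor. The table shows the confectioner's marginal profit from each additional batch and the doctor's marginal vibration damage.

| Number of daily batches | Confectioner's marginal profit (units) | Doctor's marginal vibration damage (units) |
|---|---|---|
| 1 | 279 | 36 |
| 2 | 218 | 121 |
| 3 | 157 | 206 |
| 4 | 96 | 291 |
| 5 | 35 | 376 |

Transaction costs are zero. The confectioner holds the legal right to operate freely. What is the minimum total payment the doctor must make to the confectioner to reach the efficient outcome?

Left alone the confectioner would choose level 5 (marginal profit stays positive).
Efficient level: k* = 2 (marginal profit ≥ marginal vibration damage through 2).
The doctor must at least cover the confectioner's forgone profit from cutting 5→2: 157 + 96 + 35 = 288.

288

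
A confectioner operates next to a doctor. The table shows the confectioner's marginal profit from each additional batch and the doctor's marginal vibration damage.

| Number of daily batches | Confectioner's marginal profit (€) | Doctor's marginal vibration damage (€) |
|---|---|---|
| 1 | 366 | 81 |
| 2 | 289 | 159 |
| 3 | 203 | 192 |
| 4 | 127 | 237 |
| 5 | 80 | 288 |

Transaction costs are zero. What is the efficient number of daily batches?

Bargaining reaches the level where marginal profit last exceeds marginal vibration damage.
That holds through level 3 (203 ≥ 192) but not at 4 (127 < 237).

3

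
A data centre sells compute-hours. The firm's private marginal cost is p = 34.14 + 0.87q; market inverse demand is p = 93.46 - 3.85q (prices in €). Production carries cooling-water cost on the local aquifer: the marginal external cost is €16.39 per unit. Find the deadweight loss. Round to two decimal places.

DWL = €28.46

Market equilibrium (private): 34.14 + 0.87q = 93.46 - 3.85q → q_m = 12.5678.
Social marginal cost = private MC + MEC = 50.53 + 0.87q.
Set SMC = demand: 50.53 + 0.87q = 93.46 - 3.85q → q* = 9.0953.
The loss is the area between SMC and demand from q* to q_m; with linear curves that's a triangle of height MEC(q_m).
DWL = ½ × 3.4725 × 16.3900 = 28.4571.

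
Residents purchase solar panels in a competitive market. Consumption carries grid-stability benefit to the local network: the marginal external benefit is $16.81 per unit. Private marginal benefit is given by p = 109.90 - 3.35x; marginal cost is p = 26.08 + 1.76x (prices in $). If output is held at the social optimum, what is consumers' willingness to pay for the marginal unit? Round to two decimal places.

P = $43.93

Social marginal benefit = demand + MEB = 126.71 - 3.35x.
Set SMB = MC: 126.71 - 3.35x = 26.08 + 1.76x → x* = 19.6928.
Consumer price on the demand curve at x*: 109.90 − 3.35×19.6928 = 43.9291.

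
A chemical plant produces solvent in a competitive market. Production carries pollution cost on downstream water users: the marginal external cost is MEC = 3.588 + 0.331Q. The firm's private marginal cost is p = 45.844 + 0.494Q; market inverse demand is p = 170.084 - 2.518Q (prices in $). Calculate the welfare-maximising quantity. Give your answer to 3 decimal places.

Q* = 36.091

Social marginal cost = private MC + MEC = 49.432 + 0.825Q.
Set SMC = demand: 49.432 + 0.825Q = 170.084 - 2.518Q → Q* = 36.0909.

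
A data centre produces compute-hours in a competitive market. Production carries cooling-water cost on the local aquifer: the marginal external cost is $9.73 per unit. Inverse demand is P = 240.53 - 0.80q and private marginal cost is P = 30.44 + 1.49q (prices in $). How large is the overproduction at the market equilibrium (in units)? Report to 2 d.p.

4.25 units

Market equilibrium (private): 30.44 + 1.49q = 240.53 - 0.80q → q_m = 91.7424.
Social marginal cost = private MC + MEC = 40.17 + 1.49q.
Set SMC = demand: 40.17 + 1.49q = 240.53 - 0.80q → q* = 87.4934.
Gap = |91.7424 − 87.4934| = 4.2490.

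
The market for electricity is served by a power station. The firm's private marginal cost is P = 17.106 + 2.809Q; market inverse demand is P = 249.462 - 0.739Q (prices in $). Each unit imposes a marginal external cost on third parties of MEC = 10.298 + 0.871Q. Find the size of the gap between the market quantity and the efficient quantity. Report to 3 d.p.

15.239 units

Market equilibrium (private): 17.106 + 2.809Q = 249.462 - 0.739Q → Q_m = 65.4893.
Social marginal cost = private MC + MEC = 27.404 + 3.680Q.
Set SMC = demand: 27.404 + 3.680Q = 249.462 - 0.739Q → Q* = 50.2507.
Gap = |65.4893 − 50.2507| = 15.2386.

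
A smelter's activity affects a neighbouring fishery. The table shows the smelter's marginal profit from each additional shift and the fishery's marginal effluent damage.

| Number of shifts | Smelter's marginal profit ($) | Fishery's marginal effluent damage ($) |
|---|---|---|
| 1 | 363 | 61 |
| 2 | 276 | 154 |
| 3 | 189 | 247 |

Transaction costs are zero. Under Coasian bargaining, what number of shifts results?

Bargaining reaches the level where marginal profit last exceeds marginal effluent damage.
That holds through level 2 (276 ≥ 154) but not at 3 (189 < 247).

2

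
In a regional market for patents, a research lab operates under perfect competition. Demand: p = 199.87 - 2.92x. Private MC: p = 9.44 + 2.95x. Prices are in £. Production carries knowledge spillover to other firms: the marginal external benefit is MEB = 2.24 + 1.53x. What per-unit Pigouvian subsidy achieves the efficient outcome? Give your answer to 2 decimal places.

subsidy = £70.16 per unit

Social marginal cost = private MC − MEB = 7.20 + 1.42x.
Set SMC = demand: 7.20 + 1.42x = 199.87 - 2.92x → x* = 44.3940.
The Pigouvian subsidy equals MEB at x*: 2.24 + 1.53×44.3940 = 70.1628.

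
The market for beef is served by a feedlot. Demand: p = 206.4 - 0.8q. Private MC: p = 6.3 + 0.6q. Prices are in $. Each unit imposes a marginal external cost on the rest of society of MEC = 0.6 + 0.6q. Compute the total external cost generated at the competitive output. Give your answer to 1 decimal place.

$6214.3

Market equilibrium (private): 6.3 + 0.6q = 206.4 - 0.8q → q_m = 142.9286.
Total external cost = ∫₀^{q_m} (0.6 + 0.6q) dq = 0.6×142.9286 + ½×0.6×142.9286² = 6214.3326.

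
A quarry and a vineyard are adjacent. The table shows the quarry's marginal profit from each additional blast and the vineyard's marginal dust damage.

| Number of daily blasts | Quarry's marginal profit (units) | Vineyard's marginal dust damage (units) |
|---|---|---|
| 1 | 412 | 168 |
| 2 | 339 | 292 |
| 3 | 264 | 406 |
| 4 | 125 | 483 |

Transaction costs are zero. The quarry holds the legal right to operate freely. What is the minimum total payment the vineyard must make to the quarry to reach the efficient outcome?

389

Left alone the quarry would choose level 4 (marginal profit stays positive).
Efficient level: k* = 2 (marginal profit ≥ marginal dust damage through 2).
The vineyard must at least cover the quarry's forgone profit from cutting 4→2: 264 + 125 = 389.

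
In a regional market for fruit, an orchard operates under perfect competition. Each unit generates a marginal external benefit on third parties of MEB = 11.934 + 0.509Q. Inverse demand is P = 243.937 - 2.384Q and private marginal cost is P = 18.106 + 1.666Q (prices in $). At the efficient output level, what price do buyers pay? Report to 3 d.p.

Social marginal cost = private MC − MEB = 6.172 + 1.157Q.
Set SMC = demand: 6.172 + 1.157Q = 243.937 - 2.384Q → Q* = 67.1463.
Consumer price on the demand curve at Q*: 243.937 − 2.384×67.1463 = 83.8602.

P = $83.860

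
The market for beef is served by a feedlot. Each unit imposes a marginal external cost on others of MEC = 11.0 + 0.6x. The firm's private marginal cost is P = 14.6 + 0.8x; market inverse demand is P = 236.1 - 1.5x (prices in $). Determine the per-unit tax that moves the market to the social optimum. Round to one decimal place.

Social marginal cost = private MC + MEC = 25.6 + 1.4x.
Set SMC = demand: 25.6 + 1.4x = 236.1 - 1.5x → x* = 72.5862.
The Pigouvian tax equals MEC at x*: 11.0 + 0.6×72.5862 = 54.5517.

tax = $54.6 per unit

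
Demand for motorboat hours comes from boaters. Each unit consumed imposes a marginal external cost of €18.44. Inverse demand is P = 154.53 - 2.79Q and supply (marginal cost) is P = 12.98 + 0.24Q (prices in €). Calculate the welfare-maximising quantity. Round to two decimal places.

Q* = 40.63

Social marginal benefit = demand − MEC = 136.09 - 2.79Q.
Set SMB = MC: 136.09 - 2.79Q = 12.98 + 0.24Q → Q* = 40.6304.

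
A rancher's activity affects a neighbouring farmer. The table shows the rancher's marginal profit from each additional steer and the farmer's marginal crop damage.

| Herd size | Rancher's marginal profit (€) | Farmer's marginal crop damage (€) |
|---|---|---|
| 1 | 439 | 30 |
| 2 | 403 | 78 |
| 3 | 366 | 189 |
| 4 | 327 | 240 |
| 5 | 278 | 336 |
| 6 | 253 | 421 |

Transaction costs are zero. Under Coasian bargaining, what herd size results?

4

Bargaining reaches the level where marginal profit last exceeds marginal crop damage.
That holds through level 4 (327 ≥ 240) but not at 5 (278 < 336).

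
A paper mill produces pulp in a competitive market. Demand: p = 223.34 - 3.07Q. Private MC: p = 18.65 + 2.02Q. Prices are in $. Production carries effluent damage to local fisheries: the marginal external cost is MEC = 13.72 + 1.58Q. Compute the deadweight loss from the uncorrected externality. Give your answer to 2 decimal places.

Market equilibrium (private): 18.65 + 2.02Q = 223.34 - 3.07Q → Q_m = 40.2141.
Social marginal cost = private MC + MEC = 32.37 + 3.60Q.
Set SMC = demand: 32.37 + 3.60Q = 223.34 - 3.07Q → Q* = 28.6312.
The welfare-loss triangle has base |Q_m − Q*| and height MEC(Q_m) (the vertical gap between SMC and demand is zero at Q* and MEC at Q_m).
DWL = ½ × 11.5829 × 77.2583 = 447.4376.

DWL = $447.44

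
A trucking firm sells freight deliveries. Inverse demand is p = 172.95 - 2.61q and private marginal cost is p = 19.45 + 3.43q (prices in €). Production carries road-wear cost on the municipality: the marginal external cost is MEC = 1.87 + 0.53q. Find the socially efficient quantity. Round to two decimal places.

Social marginal cost = private MC + MEC = 21.32 + 3.96q.
Set SMC = demand: 21.32 + 3.96q = 172.95 - 2.61q → q* = 23.0791.

q* = 23.08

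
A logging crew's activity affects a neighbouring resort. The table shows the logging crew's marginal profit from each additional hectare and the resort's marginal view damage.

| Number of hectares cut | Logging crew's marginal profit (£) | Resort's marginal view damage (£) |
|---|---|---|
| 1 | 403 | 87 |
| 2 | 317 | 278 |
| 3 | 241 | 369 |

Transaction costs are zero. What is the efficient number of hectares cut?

Bargaining reaches the level where marginal profit last exceeds marginal view damage.
That holds through level 2 (317 ≥ 278) but not at 3 (241 < 369).

2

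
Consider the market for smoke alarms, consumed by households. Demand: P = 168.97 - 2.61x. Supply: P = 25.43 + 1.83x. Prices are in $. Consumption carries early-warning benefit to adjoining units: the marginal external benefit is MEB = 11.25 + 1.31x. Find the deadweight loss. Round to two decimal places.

DWL = $458.95

Market equilibrium (private): 25.43 + 1.83x = 168.97 - 2.61x → x_m = 32.3288.
Social marginal benefit = demand + MEB = 180.22 - 1.30x.
Set SMB = MC: 180.22 - 1.30x = 25.43 + 1.83x → x* = 49.4537.
The welfare-loss triangle has base |x_m − x*| and height MEB(x_m) (the vertical gap between SMB and MC is zero at x* and MEB at x_m).
DWL = ½ × 17.1249 × 53.6008 = 458.9542.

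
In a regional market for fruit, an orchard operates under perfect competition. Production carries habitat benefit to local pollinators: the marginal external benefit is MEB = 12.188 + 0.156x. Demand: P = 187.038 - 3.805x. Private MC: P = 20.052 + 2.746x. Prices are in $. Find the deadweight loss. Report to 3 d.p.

DWL = $20.429

Market equilibrium (private): 20.052 + 2.746x = 187.038 - 3.805x → x_m = 25.4902.
Social marginal cost = private MC − MEB = 7.864 + 2.590x.
Set SMC = demand: 7.864 + 2.590x = 187.038 - 3.805x → x* = 28.0178.
Height of the DWL triangle at x_m is demand(x_m) − SMC(x_m) = MEB(x_m) = 16.1645.
DWL = ½ × 2.5276 × 16.1645 = 20.4287.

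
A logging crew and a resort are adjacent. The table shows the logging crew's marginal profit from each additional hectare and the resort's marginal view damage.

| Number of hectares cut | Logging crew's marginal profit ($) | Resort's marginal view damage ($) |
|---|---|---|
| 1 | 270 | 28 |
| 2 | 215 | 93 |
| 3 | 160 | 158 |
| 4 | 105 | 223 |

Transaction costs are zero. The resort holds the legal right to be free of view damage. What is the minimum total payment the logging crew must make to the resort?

Efficient level: marginal profit ≥ marginal view damage through level 3, so k* = 3.
With the resort holding the right, the logging crew must at least compensate total damage at k*: 28 + 93 + 158 = 279.

$279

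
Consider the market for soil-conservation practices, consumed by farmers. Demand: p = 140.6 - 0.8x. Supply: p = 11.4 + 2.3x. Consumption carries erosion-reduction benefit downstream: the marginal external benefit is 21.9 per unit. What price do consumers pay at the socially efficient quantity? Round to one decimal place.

Social marginal benefit = demand + MEB = 162.5 - 0.8x.
Set SMB = MC: 162.5 - 0.8x = 11.4 + 2.3x → x* = 48.7419.
Consumer price on the demand curve at x*: 140.6 − 0.8×48.7419 = 101.6065.

P = 101.6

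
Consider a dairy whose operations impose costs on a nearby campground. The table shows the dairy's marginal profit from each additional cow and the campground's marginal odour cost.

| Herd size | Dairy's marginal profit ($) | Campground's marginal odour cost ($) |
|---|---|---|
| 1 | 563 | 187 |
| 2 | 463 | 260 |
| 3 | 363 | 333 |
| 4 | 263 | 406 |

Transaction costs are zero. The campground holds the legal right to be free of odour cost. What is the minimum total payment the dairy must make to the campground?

Efficient level: marginal profit ≥ marginal odour cost through level 3, so k* = 3.
With the campground holding the right, the dairy must at least compensate total damage at k*: 187 + 260 + 333 = 780.

$780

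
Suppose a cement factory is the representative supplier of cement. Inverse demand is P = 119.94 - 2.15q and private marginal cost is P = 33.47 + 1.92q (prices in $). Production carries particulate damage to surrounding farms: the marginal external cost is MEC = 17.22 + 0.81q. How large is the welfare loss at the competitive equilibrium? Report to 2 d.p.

DWL = $121.45

Market equilibrium (private): 33.47 + 1.92q = 119.94 - 2.15q → q_m = 21.2457.
Social marginal cost = private MC + MEC = 50.69 + 2.73q.
Set SMC = demand: 50.69 + 2.73q = 119.94 - 2.15q → q* = 14.1906.
Height of the DWL triangle at q_m is SMC(q_m) − demand(q_m) = MEC(q_m) = 34.4290.
DWL = ½ × 7.0551 × 34.4290 = 121.4500.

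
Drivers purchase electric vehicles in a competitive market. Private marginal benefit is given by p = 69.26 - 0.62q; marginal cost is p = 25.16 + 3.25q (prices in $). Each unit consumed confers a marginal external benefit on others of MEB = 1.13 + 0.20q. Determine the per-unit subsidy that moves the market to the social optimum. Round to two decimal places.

Social marginal benefit = demand + MEB = 70.39 - 0.42q.
Set SMB = MC: 70.39 - 0.42q = 25.16 + 3.25q → q* = 12.3243.
The Pigouvian subsidy equals MEB at q*: 1.13 + 0.20×12.3243 = 3.5949.

subsidy = $3.59 per unit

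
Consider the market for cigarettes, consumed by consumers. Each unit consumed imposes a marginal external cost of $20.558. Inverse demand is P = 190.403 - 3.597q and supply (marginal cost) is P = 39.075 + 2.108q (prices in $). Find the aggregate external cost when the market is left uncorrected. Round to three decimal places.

$545.311

Market equilibrium (private): 39.075 + 2.108q = 190.403 - 3.597q → q_m = 26.5255.
Total external cost = MEC × q_m = 20.558 × 26.5255 = 545.3112.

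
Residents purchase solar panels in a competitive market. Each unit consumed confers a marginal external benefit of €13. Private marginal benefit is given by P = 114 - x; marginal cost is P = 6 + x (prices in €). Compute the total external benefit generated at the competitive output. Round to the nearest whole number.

Market equilibrium (private): 6 + x = 114 - x → x_m = 54.0000.
Total external benefit = MEB × x_m = 13 × 54.0000 = 702.0000.

€702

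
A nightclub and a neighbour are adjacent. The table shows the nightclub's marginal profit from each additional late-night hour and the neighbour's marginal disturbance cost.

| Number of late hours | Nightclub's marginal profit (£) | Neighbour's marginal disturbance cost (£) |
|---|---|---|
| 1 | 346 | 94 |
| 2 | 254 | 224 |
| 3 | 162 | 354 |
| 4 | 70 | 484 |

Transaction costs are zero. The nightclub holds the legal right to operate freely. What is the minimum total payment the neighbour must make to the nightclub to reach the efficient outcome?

Left alone the nightclub would choose level 4 (marginal profit stays positive).
Efficient level: k* = 2 (marginal profit ≥ marginal disturbance cost through 2).
The neighbour must at least cover the nightclub's forgone profit from cutting 4→2: 162 + 70 = 232.

£232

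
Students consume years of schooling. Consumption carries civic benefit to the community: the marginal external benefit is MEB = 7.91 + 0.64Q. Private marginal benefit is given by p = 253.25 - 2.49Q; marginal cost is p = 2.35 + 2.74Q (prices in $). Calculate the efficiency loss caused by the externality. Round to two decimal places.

DWL = $162.41

Market equilibrium (private): 2.35 + 2.74Q = 253.25 - 2.49Q → Q_m = 47.9732.
Social marginal benefit = demand + MEB = 261.16 - 1.85Q.
Set SMB = MC: 261.16 - 1.85Q = 2.35 + 2.74Q → Q* = 56.3856.
The welfare-loss triangle has base |Q_m − Q*| and height MEB(Q_m) (the vertical gap between SMB and MC is zero at Q* and MEB at Q_m).
DWL = ½ × 8.4124 × 38.6129 = 162.4136.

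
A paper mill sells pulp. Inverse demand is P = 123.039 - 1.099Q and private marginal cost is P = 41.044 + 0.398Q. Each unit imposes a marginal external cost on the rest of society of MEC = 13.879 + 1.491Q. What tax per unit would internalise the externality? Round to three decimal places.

Social marginal cost = private MC + MEC = 54.923 + 1.889Q.
Set SMC = demand: 54.923 + 1.889Q = 123.039 - 1.099Q → Q* = 22.7965.
The Pigouvian tax equals MEC at Q*: 13.879 + 1.491×22.7965 = 47.8686.

tax = 47.869 per unit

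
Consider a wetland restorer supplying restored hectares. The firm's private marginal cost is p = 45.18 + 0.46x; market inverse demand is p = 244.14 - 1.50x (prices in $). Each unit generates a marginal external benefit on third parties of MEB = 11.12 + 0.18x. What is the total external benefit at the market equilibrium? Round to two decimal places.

$2056.18

Market equilibrium (private): 45.18 + 0.46x = 244.14 - 1.50x → x_m = 101.5102.
Total external benefit = ∫₀^{x_m} (11.12 + 0.18x) dx = 11.12×101.5102 + ½×0.18×101.5102² = 2056.1823.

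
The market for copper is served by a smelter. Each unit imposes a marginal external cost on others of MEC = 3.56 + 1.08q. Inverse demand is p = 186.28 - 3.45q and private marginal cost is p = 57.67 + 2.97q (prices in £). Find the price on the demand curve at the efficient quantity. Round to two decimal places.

Social marginal cost = private MC + MEC = 61.23 + 4.05q.
Set SMC = demand: 61.23 + 4.05q = 186.28 - 3.45q → q* = 16.6733.
Consumer price on the demand curve at q*: 186.28 − 3.45×16.6733 = 128.7571.

P = £128.76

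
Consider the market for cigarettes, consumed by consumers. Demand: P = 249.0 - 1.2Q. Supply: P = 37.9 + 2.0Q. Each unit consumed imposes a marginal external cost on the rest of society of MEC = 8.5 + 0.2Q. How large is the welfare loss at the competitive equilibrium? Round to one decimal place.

DWL = 69.2

Market equilibrium (private): 37.9 + 2.0Q = 249.0 - 1.2Q → Q_m = 65.9688.
Social marginal benefit = demand − MEC = 240.5 - 1.4Q.
Set SMB = MC: 240.5 - 1.4Q = 37.9 + 2.0Q → Q* = 59.5882.
The welfare-loss triangle has base |Q_m − Q*| and height MEC(Q_m) (the vertical gap between SMB and MC is zero at Q* and MEC at Q_m).
DWL = ½ × 6.3806 × 21.6938 = 69.2097.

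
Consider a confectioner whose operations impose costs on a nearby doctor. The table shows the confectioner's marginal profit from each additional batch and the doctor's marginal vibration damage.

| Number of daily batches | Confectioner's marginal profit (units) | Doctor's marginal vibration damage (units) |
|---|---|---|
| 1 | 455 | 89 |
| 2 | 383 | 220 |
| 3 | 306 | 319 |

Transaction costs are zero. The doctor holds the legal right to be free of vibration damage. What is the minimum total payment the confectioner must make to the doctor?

Efficient level: marginal profit ≥ marginal vibration damage through level 2, so k* = 2.
With the doctor holding the right, the confectioner must at least compensate total damage at k*: 89 + 220 = 309.

309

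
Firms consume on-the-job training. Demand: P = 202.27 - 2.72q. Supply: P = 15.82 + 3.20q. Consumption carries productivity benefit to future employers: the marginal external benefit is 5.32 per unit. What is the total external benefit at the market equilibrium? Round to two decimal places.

Market equilibrium (private): 15.82 + 3.20q = 202.27 - 2.72q → q_m = 31.4949.
Total external benefit = MEB × q_m = 5.32 × 31.4949 = 167.5529.

167.55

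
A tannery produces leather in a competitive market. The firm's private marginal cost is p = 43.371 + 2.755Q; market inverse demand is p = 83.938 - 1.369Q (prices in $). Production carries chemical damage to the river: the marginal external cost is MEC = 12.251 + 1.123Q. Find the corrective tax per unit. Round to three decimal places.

tax = $18.311 per unit

Social marginal cost = private MC + MEC = 55.622 + 3.878Q.
Set SMC = demand: 55.622 + 3.878Q = 83.938 - 1.369Q → Q* = 5.3966.
The Pigouvian tax equals MEC at Q*: 12.251 + 1.123×5.3966 = 18.3114.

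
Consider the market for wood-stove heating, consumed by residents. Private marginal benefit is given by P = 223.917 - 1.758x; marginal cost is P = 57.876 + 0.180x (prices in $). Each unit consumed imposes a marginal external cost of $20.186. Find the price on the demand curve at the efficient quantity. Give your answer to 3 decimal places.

Social marginal benefit = demand − MEC = 203.731 - 1.758x.
Set SMB = MC: 203.731 - 1.758x = 57.876 + 0.180x → x* = 75.2606.
Consumer price on the demand curve at x*: 223.917 − 1.758×75.2606 = 91.6089.

P = $91.609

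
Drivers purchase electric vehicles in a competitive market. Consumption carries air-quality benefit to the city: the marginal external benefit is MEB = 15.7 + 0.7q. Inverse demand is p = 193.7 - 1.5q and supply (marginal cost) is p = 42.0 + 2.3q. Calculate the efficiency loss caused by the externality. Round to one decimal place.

DWL = 307.2

Market equilibrium (private): 42.0 + 2.3q = 193.7 - 1.5q → q_m = 39.9211.
Social marginal benefit = demand + MEB = 209.4 - 0.8q.
Set SMB = MC: 209.4 - 0.8q = 42.0 + 2.3q → q* = 54.0000.
Between q* and q_m the wedge SMB − MC runs linearly from 0 to MEB(q_m), so the loss is a triangle.
DWL = ½ × 14.0789 × 43.6447 = 307.2347.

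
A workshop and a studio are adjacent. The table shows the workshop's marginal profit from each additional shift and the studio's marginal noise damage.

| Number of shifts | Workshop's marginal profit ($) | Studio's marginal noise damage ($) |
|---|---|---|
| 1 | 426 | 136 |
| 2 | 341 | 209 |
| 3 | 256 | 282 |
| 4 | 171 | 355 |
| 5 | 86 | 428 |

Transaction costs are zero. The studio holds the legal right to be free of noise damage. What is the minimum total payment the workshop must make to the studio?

Efficient level: marginal profit ≥ marginal noise damage through level 2, so k* = 2.
With the studio holding the right, the workshop must at least compensate total damage at k*: 136 + 209 = 345.

$345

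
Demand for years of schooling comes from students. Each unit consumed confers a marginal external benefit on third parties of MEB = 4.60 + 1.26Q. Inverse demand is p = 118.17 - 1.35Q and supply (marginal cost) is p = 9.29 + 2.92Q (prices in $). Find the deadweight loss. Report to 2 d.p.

Market equilibrium (private): 9.29 + 2.92Q = 118.17 - 1.35Q → Q_m = 25.4988.
Social marginal benefit = demand + MEB = 122.77 - 0.09Q.
Set SMB = MC: 122.77 - 0.09Q = 9.29 + 2.92Q → Q* = 37.7010.
Between Q* and Q_m the wedge SMB − MC runs linearly from 0 to MEB(Q_m), so the loss is a triangle.
DWL = ½ × 12.2022 × 36.7285 = 224.0843.

DWL = $224.08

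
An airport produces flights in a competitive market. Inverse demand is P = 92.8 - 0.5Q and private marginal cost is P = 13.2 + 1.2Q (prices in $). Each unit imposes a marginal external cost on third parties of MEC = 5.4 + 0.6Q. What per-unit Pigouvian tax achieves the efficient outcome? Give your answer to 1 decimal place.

tax = $24.8 per unit

Social marginal cost = private MC + MEC = 18.6 + 1.8Q.
Set SMC = demand: 18.6 + 1.8Q = 92.8 - 0.5Q → Q* = 32.2609.
The Pigouvian tax equals MEC at Q*: 5.4 + 0.6×32.2609 = 24.7565.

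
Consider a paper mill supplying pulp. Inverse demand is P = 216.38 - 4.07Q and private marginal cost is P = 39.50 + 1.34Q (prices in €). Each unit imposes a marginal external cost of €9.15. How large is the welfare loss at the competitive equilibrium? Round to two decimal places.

Market equilibrium (private): 39.50 + 1.34Q = 216.38 - 4.07Q → Q_m = 32.6950.
Social marginal cost = private MC + MEC = 48.65 + 1.34Q.
Set SMC = demand: 48.65 + 1.34Q = 216.38 - 4.07Q → Q* = 31.0037.
The welfare-loss triangle has base |Q_m − Q*| and height MEC(Q_m) (the vertical gap between SMC and demand is zero at Q* and MEC at Q_m).
DWL = ½ × 1.6913 × 9.1500 = 7.7377.

DWL = €7.74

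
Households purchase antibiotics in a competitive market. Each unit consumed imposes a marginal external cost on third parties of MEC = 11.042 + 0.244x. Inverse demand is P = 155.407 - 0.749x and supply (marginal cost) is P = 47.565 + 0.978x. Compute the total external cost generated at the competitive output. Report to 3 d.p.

Market equilibrium (private): 47.565 + 0.978x = 155.407 - 0.749x → x_m = 62.4447.
Total external cost = ∫₀^{x_m} (11.042 + 0.244x) dx = 11.042×62.4447 + ½×0.244×62.4447² = 1165.2339.

1165.234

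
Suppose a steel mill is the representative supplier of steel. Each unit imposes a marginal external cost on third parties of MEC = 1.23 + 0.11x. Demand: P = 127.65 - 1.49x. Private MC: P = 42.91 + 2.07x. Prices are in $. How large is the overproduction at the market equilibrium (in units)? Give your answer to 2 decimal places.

Market equilibrium (private): 42.91 + 2.07x = 127.65 - 1.49x → x_m = 23.8034.
Social marginal cost = private MC + MEC = 44.14 + 2.18x.
Set SMC = demand: 44.14 + 2.18x = 127.65 - 1.49x → x* = 22.7548.
Gap = |23.8034 − 22.7548| = 1.0486.

1.05 units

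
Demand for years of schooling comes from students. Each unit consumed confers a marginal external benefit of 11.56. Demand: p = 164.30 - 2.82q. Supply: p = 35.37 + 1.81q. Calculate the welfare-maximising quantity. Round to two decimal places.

Social marginal benefit = demand + MEB = 175.86 - 2.82q.
Set SMB = MC: 175.86 - 2.82q = 35.37 + 1.81q → q* = 30.3434.

q* = 30.34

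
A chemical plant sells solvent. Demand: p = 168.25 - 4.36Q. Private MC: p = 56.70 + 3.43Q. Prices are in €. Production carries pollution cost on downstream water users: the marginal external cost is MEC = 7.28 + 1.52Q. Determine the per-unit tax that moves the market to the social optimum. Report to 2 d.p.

Social marginal cost = private MC + MEC = 63.98 + 4.95Q.
Set SMC = demand: 63.98 + 4.95Q = 168.25 - 4.36Q → Q* = 11.1998.
The Pigouvian tax equals MEC at Q*: 7.28 + 1.52×11.1998 = 24.3037.

tax = €24.30 per unit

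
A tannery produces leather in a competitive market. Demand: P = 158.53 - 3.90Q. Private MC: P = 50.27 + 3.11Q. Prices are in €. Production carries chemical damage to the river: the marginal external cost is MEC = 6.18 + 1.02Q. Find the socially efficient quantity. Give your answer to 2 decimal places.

Social marginal cost = private MC + MEC = 56.45 + 4.13Q.
Set SMC = demand: 56.45 + 4.13Q = 158.53 - 3.90Q → Q* = 12.7123.

Q* = 12.71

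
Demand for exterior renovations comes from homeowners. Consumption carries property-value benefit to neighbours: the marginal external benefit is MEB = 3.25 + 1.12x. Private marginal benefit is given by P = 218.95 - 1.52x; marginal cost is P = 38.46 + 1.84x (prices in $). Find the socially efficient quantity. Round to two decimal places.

Social marginal benefit = demand + MEB = 222.20 - 0.40x.
Set SMB = MC: 222.20 - 0.40x = 38.46 + 1.84x → x* = 82.0268.

x* = 82.03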